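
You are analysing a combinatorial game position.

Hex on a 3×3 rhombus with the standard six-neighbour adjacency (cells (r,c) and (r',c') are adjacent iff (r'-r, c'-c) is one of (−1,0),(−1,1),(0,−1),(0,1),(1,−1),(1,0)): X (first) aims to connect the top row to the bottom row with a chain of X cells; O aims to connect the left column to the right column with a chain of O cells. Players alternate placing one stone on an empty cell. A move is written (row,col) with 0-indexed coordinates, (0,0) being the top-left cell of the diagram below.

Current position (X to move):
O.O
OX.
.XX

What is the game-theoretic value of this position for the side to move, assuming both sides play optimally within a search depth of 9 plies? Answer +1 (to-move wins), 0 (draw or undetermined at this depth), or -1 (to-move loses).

ply 1, X at O.O/OX./.XX | (0,1)=+1→OXO/OX./.XX*; (1,2)=-1→O.O/OXX/.XX; (2,0)=-1→O.O/OX./XXX
ply 2: OXO/OX./.XX is terminal -1 (O); from O.O/OX./.XX depth 9

value(O.O/OX./.XX, X) = +1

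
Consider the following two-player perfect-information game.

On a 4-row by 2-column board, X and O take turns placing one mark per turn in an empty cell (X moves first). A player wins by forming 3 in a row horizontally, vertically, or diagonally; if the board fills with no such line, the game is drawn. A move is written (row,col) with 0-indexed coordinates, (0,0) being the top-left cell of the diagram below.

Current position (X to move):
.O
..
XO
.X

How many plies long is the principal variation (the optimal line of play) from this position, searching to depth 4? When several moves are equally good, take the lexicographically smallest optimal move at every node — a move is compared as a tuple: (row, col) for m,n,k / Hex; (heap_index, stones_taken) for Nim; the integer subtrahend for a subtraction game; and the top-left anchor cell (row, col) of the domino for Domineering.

p1 X@[.O/../XO/.X]: (0,0)[XO/../XO/.X]-1 (1,0)[.O/X./XO/.X]-1 (1,1)[.O/.X/XO/.X]+0* (3,0)[.O/../XO/XX]-1
p2 O@[.O/.X/XO/.X]: (0,0)[OO/.X/XO/.X]+0* (1,0)[.O/OX/XO/.X]+0 (3,0)[.O/.X/XO/OX]+0
p3 X@[OO/.X/XO/.X]: (1,0)[OO/XX/XO/.X]+0* (3,0)[OO/.X/XO/XX]+0
p4 O@[OO/XX/XO/.X]: (3,0)[OO/XX/XO/OX]+0*
p5 X@[OO/XX/XO/OX] terminal +0; root [.O/../XO/.X] d4

PV length from [.O/../XO/.X]: 4 plies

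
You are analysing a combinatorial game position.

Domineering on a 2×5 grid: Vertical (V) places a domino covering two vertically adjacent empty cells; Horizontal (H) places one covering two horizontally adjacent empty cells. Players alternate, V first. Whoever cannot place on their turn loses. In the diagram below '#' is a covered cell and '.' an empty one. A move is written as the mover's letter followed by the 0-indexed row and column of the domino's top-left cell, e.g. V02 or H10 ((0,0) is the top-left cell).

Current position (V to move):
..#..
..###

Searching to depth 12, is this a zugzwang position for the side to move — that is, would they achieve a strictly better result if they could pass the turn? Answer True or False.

[..#../..###] V move#1: V00:+1/#.#../#.###*, V01:+1/.##../.####
[#.#../#.###] H move#2: H03:-1/#.###/#.###*
[#.###/#.###] V move#3: V01:+1/#####/#####*
[#####/#####] end (terminal -1, H#4); searched ..#../..### to 12
if V skipped the turn, H would face:
~ [..#../..###] H move#1: H00:+1/###../..###*, H03:-1/..###/..###, H10:+1/..#../#####
~ [###../..###] end (terminal -1, V#2); searched ..#../..### to 12
compare (V): move=+1 vs pass=-1

zugzwang(..#../..###, V) = False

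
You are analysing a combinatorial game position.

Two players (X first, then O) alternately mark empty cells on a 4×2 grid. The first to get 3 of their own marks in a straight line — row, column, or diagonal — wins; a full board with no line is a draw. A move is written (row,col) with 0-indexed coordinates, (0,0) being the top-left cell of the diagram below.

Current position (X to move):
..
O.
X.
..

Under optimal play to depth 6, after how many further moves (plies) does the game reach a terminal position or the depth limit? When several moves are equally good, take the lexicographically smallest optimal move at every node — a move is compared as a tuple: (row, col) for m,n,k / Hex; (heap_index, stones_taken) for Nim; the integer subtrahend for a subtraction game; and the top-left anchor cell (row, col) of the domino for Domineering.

PV length from [../O./X./..]: 6 plies

[../O./X./..] X move#1: (0,0):+0/X./O./X./..*, (0,1):+0/.X/O./X./.., (1,1):+0/../OX/X./.., (2,1):+0/../O./XX/.., (3,0):+0/../O./X./X., (3,1):+0/../O./X./.X
[X./O./X./..] O move#2: (0,1):+0/XO/O./X./..*, (1,1):+0/X./OO/X./.., (2,1):+0/X./O./XO/.., (3,0):+0/X./O./X./O., (3,1):+0/X./O./X./.O
[XO/O./X./..] X move#3: (1,1):+0/XO/OX/X./..*, (2,1):+0/XO/O./XX/.., (3,0):+0/XO/O./X./X., (3,1):+0/XO/O./X./.X
[XO/OX/X./..] O move#4: (2,1):+0/XO/OX/XO/..*, (3,0):+0/XO/OX/X./O., (3,1):+0/XO/OX/X./.O
[XO/OX/XO/..] X move#5: (3,0):+0/XO/OX/XO/X.*, (3,1):+0/XO/OX/XO/.X
[XO/OX/XO/X.] O move#6: (3,1):+0/XO/OX/XO/XO*
[XO/OX/XO/XO] end (terminal +0, X#7); searched ../O./X./.. to 6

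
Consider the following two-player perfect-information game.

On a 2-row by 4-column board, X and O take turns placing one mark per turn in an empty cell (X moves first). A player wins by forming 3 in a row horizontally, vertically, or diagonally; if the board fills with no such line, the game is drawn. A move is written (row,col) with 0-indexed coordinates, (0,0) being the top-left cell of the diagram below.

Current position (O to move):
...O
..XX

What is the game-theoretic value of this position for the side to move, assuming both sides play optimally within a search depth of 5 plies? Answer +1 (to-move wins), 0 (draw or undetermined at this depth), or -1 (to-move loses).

p1 O@[...O/..XX]: (0,0)[O..O/..XX]-1 (0,1)[.O.O/..XX]-1 (0,2)[..OO/..XX]-1 (1,0)[...O/O.XX]-1 (1,1)[...O/.OXX]+0*
p2 X@[...O/.OXX]: (0,0)[X..O/.OXX]+0* (0,1)[.X.O/.OXX]+0 (0,2)[..XO/.OXX]+0 (1,0)[...O/XOXX]+0
p3 O@[X..O/.OXX]: (0,1)[XO.O/.OXX]+0* (0,2)[X.OO/.OXX]+0 (1,0)[X..O/OOXX]+0
p4 X@[XO.O/.OXX]: (0,2)[XOXO/.OXX]+0* (1,0)[XO.O/XOXX]-1
p5 O@[XOXO/.OXX]: (1,0)[XOXO/OOXX]+0*
p6 X@[XOXO/OOXX] terminal +0; root [...O/..XX] d5

value(...O/..XX, O) = 0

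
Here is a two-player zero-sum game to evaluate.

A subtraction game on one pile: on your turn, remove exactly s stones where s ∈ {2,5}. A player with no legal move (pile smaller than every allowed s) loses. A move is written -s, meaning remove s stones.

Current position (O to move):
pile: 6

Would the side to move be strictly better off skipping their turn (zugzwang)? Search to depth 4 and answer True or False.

zugzwang(6, O) = False

p1 O@[6]: -2[4]+1* -5[1]+1
p2 X@[4]: -2[2]-1*
p3 O@[2]: -2[0]+1*
p4 X@[0] terminal -1; root [6] d4
if O skipped the turn, X would face:
~ p1 X@[6]: -2[4]+1* -5[1]+1
~ p2 O@[4]: -2[2]-1*
~ p3 X@[2]: -2[0]+1*
~ p4 O@[0] terminal -1; root [6] d4
compare (O): move=+1 vs pass=-1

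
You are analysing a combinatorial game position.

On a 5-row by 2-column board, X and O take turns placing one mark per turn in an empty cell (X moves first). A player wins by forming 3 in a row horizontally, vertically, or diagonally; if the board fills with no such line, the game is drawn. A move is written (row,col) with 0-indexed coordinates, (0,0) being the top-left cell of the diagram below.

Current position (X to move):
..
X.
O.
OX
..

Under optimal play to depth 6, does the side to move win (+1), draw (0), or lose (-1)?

value(../X./O./OX/.., X) = 0

ply 1, X at ../X./O./OX/.. | (0,0)=-1→X./X./O./OX/..; (0,1)=-1→.X/X./O./OX/..; (1,1)=-1→../XX/O./OX/..; (2,1)=-1→../X./OX/OX/..; (4,0)=+0→../X./O./OX/X.*; (4,1)=-1→../X./O./OX/.X
ply 2, O at ../X./O./OX/X. | (0,0)=-1→O./X./O./OX/X.; (0,1)=-1→.O/X./O./OX/X.; (1,1)=+0→../XO/O./OX/X.*; (2,1)=+0→../X./OO/OX/X.; (4,1)=+0→../X./O./OX/XO
ply 3, X at ../XO/O./OX/X. | (0,0)=+0→X./XO/O./OX/X.*; (0,1)=+0→.X/XO/O./OX/X.; (2,1)=+0→../XO/OX/OX/X.; (4,1)=+0→../XO/O./OX/XX
ply 4, O at X./XO/O./OX/X. | (0,1)=+0→XO/XO/O./OX/X.*; (2,1)=+0→X./XO/OO/OX/X.; (4,1)=+0→X./XO/O./OX/XO
ply 5, X at XO/XO/O./OX/X. | (2,1)=+0→XO/XO/OX/OX/X.*; (4,1)=-1→XO/XO/O./OX/XX
ply 6, O at XO/XO/OX/OX/X. | (4,1)=+0→XO/XO/OX/OX/XO*
ply 7: XO/XO/OX/OX/XO is terminal +0 (X); from ../X./O./OX/.. depth 6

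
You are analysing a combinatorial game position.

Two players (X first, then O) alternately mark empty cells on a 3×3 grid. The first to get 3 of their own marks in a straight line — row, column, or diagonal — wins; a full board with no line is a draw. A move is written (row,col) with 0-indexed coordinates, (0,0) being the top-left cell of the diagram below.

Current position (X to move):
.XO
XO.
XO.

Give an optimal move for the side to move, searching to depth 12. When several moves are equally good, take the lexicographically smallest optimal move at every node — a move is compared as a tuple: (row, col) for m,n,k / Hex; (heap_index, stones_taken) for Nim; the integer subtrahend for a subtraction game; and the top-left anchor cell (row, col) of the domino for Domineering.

X's best at [.XO/XO./XO.]: (0,0)

[.XO/XO./XO.] X move#1: (0,0):+1/XXO/XO./XO.*, (1,2):+0/.XO/XOX/XO., (2,2):+0/.XO/XO./XOX
[XXO/XO./XO.] end (terminal -1, O#2); searched .XO/XO./XO. to 12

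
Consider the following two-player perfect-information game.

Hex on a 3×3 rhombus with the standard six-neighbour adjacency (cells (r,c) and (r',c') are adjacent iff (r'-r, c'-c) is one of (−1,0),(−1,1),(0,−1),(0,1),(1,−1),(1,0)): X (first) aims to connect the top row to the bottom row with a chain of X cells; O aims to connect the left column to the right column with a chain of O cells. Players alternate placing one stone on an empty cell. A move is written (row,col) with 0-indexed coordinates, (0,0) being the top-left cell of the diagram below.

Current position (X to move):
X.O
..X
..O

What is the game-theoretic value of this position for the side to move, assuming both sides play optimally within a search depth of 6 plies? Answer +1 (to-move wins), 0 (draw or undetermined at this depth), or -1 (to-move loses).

[X.O/..X/..O] X move#1: (0,1):-1/XXO/..X/..O, (1,0):-1/X.O/X.X/..O, (1,1):+1/X.O/.XX/..O*, (2,0):-1/X.O/..X/X.O, (2,1):-1/X.O/..X/.XO
[X.O/.XX/..O] O move#2: (0,1):-1/XOO/.XX/..O*, (1,0):-1/X.O/OXX/..O, (2,0):-1/X.O/.XX/O.O, (2,1):-1/X.O/.XX/.OO
[XOO/.XX/..O] X move#3: (1,0):+1/XOO/XXX/..O*, (2,0):-1/XOO/.XX/X.O, (2,1):-1/XOO/.XX/.XO
[XOO/XXX/..O] O move#4: (2,0):-1/XOO/XXX/O.O*, (2,1):-1/XOO/XXX/.OO
[XOO/XXX/O.O] X move#5: (2,1):+1/XOO/XXX/OXO*
[XOO/XXX/OXO] end (terminal -1, O#6); searched X.O/..X/..O to 6

value(X.O/..X/..O, X) = +1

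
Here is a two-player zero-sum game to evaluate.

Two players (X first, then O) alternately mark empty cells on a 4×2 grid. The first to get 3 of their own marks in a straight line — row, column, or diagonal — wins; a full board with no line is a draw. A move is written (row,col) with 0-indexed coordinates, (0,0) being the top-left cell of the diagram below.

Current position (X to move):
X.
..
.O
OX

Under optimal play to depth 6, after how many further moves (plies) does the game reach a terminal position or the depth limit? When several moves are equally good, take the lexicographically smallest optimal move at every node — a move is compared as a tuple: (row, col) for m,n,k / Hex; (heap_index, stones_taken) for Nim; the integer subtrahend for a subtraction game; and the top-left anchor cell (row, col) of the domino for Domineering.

PV length from [X./../.O/OX]: 4 plies

[X./../.O/OX] X move#1: (0,1):+0/XX/../.O/OX*, (1,0):+0/X./X./.O/OX, (1,1):+0/X./.X/.O/OX, (2,0):+0/X./../XO/OX
[XX/../.O/OX] O move#2: (1,0):+0/XX/O./.O/OX*, (1,1):+0/XX/.O/.O/OX, (2,0):+0/XX/../OO/OX
[XX/O./.O/OX] X move#3: (1,1):-1/XX/OX/.O/OX, (2,0):+0/XX/O./XO/OX*
[XX/O./XO/OX] O move#4: (1,1):+0/XX/OO/XO/OX*
[XX/OO/XO/OX] end (terminal +0, X#5); searched X./../.O/OX to 6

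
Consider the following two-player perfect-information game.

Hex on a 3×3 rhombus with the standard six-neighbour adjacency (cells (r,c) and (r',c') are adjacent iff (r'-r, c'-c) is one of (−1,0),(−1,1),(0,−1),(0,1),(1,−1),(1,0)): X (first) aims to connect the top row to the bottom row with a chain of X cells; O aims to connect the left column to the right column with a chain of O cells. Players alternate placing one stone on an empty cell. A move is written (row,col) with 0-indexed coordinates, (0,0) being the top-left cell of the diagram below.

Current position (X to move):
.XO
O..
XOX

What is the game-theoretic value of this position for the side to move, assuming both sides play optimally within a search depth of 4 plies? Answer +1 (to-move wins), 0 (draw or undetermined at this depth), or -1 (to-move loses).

ply 1, X at .XO/O../XOX | (0,0)=-1→XXO/O../XOX; (1,1)=+1→.XO/OX./XOX*; (1,2)=-1→.XO/O.X/XOX
ply 2: .XO/OX./XOX is terminal -1 (O); from .XO/O../XOX depth 4

value(.XO/O../XOX, X) = +1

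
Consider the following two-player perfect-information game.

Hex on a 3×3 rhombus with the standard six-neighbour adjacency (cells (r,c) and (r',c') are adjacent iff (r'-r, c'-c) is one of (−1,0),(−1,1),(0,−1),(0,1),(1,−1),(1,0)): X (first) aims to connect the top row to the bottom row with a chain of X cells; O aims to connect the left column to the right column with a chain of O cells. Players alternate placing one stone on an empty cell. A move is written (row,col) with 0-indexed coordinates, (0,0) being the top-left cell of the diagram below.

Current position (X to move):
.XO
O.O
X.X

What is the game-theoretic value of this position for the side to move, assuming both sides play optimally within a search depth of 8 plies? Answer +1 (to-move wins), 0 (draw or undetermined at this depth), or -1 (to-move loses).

value(.XO/O.O/X.X, X) = +1

[.XO/O.O/X.X] X move#1: (0,0):-1/XXO/O.O/X.X, (1,1):+1/.XO/OXO/X.X*, (2,1):-1/.XO/O.O/XXX
[.XO/OXO/X.X] end (terminal -1, O#2); searched .XO/O.O/X.X to 8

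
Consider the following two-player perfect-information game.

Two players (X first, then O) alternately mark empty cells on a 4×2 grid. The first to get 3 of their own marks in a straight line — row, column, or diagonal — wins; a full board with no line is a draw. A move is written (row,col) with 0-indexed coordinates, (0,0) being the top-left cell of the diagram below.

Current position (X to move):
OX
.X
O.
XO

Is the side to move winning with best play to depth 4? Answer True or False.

p1 X@[OX/.X/O./XO]: (1,0)[OX/XX/O./XO]+0 (2,1)[OX/.X/OX/XO]+1*
p2 O@[OX/.X/OX/XO] terminal -1; root [OX/.X/O./XO] d4

X winning at [OX/.X/O./XO]: True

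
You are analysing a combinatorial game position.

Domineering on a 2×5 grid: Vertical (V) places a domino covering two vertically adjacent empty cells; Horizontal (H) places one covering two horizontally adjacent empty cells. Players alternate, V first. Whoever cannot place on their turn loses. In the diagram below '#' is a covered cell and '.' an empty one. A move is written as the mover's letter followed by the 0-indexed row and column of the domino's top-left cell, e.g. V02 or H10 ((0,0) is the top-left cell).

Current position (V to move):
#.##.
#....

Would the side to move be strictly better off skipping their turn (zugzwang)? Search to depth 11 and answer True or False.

zugzwang(#.##./#...., V) = True

[#.##./#....] V move#1: V01:-1/####./##...*, V04:-1/#.###/#...#
[####./##...] H move#2: H12:-1/####./####., H13:+1/####./##.##*
[####./##.##] end (terminal -1, V#3); searched #.##./#.... to 11
if V skipped the turn, H would face:
~ [#.##./#....] H move#1: H11:-1/#.##./###..*, H12:-1/#.##./#.##., H13:-1/#.##./#..##
~ [#.##./###..] V move#2: V04:+1/#.###/###.#*
~ [#.###/###.#] end (terminal -1, H#3); searched #.##./#.... to 11
compare (V): move=-1 vs pass=+1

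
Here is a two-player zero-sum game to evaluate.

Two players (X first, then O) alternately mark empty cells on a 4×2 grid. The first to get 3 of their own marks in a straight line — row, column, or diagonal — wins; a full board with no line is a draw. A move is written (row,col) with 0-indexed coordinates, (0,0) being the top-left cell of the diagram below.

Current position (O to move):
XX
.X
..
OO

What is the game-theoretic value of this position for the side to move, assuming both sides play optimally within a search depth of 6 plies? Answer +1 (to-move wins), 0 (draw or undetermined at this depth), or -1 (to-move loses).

[XX/.X/../OO] O move#1: (1,0):-1/XX/OX/../OO, (2,0):-1/XX/.X/O./OO, (2,1):+0/XX/.X/.O/OO*
[XX/.X/.O/OO] X move#2: (1,0):+0/XX/XX/.O/OO*, (2,0):+0/XX/.X/XO/OO
[XX/XX/.O/OO] O move#3: (2,0):+0/XX/XX/OO/OO*
[XX/XX/OO/OO] end (terminal +0, X#4); searched XX/.X/../OO to 6

value(XX/.X/../OO, O) = 0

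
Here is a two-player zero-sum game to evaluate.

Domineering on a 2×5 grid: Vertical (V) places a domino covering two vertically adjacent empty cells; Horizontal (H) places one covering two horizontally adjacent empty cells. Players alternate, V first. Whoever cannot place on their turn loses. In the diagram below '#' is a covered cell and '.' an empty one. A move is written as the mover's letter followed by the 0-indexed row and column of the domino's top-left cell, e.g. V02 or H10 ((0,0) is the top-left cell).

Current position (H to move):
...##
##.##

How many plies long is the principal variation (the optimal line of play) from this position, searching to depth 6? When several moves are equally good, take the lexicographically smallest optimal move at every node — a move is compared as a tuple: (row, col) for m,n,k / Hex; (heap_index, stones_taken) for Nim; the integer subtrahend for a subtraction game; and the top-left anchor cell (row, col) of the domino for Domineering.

ply 1, H at ...##/##.## | H00=-1→##.##/##.##; H01=+1→.####/##.##*
ply 2: .####/##.## is terminal -1 (V); from ...##/##.## depth 6

PV length from [...##/##.##]: 1 ply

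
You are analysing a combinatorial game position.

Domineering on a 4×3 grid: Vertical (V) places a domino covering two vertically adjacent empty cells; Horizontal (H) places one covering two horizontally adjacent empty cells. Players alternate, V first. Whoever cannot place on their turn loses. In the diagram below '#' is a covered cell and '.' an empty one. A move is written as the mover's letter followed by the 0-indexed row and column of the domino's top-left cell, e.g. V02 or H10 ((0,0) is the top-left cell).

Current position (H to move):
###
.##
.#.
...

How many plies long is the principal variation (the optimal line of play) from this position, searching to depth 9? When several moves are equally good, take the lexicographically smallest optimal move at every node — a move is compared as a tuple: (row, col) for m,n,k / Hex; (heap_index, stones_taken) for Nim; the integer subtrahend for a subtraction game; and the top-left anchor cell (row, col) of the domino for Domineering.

PV length from [###/.##/.#./...]: 2 plies

[###/.##/.#./...] H move#1: H30:-1/###/.##/.#./##.*, H31:-1/###/.##/.#./.##
[###/.##/.#./##.] V move#2: V10:+1/###/###/##./##.*, V22:+1/###/.##/.##/###
[###/###/##./##.] end (terminal -1, H#3); searched ###/.##/.#./... to 9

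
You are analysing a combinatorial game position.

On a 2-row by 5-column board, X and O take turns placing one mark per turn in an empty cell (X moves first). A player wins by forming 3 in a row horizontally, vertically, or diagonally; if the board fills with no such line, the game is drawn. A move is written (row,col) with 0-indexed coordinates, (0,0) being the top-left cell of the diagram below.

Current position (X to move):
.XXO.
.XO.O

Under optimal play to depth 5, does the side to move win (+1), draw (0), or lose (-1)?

[.XXO./.XO.O] X move#1: (0,0):+1/XXXO./.XO.O*, (0,4):-1/.XXOX/.XO.O, (1,0):-1/.XXO./XXO.O, (1,3):+0/.XXO./.XOXO
[XXXO./.XO.O] end (terminal -1, O#2); searched .XXO./.XO.O to 5

value(.XXO./.XO.O, X) = +1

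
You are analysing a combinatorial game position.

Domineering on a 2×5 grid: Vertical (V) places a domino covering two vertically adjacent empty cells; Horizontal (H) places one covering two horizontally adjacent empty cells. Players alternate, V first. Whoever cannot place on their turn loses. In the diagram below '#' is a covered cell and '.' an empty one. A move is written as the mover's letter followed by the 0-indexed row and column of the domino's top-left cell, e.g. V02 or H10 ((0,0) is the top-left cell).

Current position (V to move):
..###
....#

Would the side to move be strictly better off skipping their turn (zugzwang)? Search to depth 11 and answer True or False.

[..###/....#] V move#1: V00:-1/#.###/#...#, V01:+1/.####/.#..#*
[.####/.#..#] H move#2: H12:-1/.####/.####*
[.####/.####] V move#3: V00:+1/#####/#####*
[#####/#####] end (terminal -1, H#4); searched ..###/....# to 11
if V skipped the turn, H would face:
~ [..###/....#] H move#1: H00:+1/#####/....#*, H10:+1/..###/##..#, H11:-1/..###/.##.#, H12:-1/..###/..###
~ [#####/....#] end (terminal -1, V#2); searched ..###/....# to 11
compare (V): move=+1 vs pass=-1

zugzwang(..###/....#, V) = False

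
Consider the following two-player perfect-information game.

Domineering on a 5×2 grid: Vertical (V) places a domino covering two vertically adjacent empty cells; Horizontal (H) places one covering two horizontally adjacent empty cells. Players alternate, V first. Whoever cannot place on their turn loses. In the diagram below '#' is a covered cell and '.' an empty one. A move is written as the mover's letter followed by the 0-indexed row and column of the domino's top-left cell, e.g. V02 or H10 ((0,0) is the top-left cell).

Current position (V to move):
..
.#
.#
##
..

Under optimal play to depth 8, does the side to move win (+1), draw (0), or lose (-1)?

value(../.#/.#/##/.., V) = -1

[../.#/.#/##/..] V move#1: V00:-1/#./##/.#/##/..*, V10:-1/../##/##/##/..
[#./##/.#/##/..] H move#2: H40:+1/#./##/.#/##/##*
[#./##/.#/##/##] end (terminal -1, V#3); searched ../.#/.#/##/.. to 8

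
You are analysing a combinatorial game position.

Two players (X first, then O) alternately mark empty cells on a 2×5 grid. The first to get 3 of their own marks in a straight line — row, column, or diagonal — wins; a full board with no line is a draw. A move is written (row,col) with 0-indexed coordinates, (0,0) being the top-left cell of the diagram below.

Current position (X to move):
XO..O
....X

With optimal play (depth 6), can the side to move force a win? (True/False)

X winning at [XO..O/....X]: False

ply 1, X at XO..O/....X | (0,2)=+0→XOX.O/....X*; (0,3)=+0→XO.XO/....X; (1,0)=+0→XO..O/X...X; (1,1)=+0→XO..O/.X..X; (1,2)=+0→XO..O/..X.X; (1,3)=+0→XO..O/...XX
ply 2, O at XOX.O/....X | (0,3)=+0→XOXOO/....X*; (1,0)=+0→XOX.O/O...X; (1,1)=+0→XOX.O/.O..X; (1,2)=+0→XOX.O/..O.X; (1,3)=+0→XOX.O/...OX
ply 3, X at XOXOO/....X | (1,0)=+0→XOXOO/X...X*; (1,1)=+0→XOXOO/.X..X; (1,2)=+0→XOXOO/..X.X; (1,3)=+0→XOXOO/...XX
ply 4, O at XOXOO/X...X | (1,1)=+0→XOXOO/XO..X*; (1,2)=+0→XOXOO/X.O.X; (1,3)=+0→XOXOO/X..OX
ply 5, X at XOXOO/XO..X | (1,2)=+0→XOXOO/XOX.X*; (1,3)=+0→XOXOO/XO.XX
ply 6, O at XOXOO/XOX.X | (1,3)=+0→XOXOO/XOXOX*
ply 7: XOXOO/XOXOX is terminal +0 (X); from XO..O/....X depth 6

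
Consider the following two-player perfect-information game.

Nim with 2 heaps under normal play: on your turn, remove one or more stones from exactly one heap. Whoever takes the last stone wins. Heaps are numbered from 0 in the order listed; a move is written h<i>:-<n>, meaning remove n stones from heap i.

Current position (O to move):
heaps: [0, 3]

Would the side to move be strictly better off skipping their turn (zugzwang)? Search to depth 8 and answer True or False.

[(0,3)] O move#1: h1:-1:-1/(0,2), h1:-2:-1/(0,1), h1:-3:+1/(0,0)*
[(0,0)] end (terminal -1, X#2); searched (0,3) to 8
suppose O passes — search the same position with X to move:
pass> [(0,3)] X move#1: h1:-1:-1/(0,2), h1:-2:-1/(0,1), h1:-3:+1/(0,0)*
pass> [(0,0)] end (terminal -1, O#2); searched (0,3) to 8
for O: play +1, pass -1

zugzwang((0,3), O) = False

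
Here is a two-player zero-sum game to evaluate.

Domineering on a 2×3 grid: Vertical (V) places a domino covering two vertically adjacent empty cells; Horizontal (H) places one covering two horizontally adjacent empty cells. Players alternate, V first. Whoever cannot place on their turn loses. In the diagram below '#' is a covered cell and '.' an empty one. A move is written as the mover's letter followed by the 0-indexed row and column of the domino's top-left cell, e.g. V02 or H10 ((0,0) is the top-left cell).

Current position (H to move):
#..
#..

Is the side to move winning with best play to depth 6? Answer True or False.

p1 H@[#../#..]: H01[###/#..]+1* H11[#../###]+1
p2 V@[###/#..] terminal -1; root [#../#..] d6

H winning at [#../#..]: True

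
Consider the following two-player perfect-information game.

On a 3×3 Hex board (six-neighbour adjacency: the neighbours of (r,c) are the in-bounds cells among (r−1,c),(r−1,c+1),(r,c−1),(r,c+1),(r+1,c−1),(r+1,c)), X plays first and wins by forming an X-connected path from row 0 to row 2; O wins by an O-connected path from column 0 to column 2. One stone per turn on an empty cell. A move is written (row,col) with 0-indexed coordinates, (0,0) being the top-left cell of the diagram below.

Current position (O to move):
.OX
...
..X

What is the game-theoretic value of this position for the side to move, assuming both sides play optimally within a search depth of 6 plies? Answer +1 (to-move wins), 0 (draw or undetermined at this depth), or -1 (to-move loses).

ply 1, O at .OX/.../..X | (0,0)=-1→OOX/.../..X*; (1,0)=-1→.OX/O../..X; (1,1)=-1→.OX/.O./..X; (1,2)=-1→.OX/..O/..X; (2,0)=-1→.OX/.../O.X; (2,1)=-1→.OX/.../.OX
ply 2, X at OOX/.../..X | (1,0)=+1→OOX/X../..X*; (1,1)=+1→OOX/.X./..X; (1,2)=+1→OOX/..X/..X; (2,0)=+1→OOX/.../X.X; (2,1)=+1→OOX/.../.XX
ply 3, O at OOX/X../..X | (1,1)=-1→OOX/XO./..X*; (1,2)=-1→OOX/X.O/..X; (2,0)=-1→OOX/X../O.X; (2,1)=-1→OOX/X../.OX
ply 4, X at OOX/XO./..X | (1,2)=+1→OOX/XOX/..X*; (2,0)=-1→OOX/XO./X.X; (2,1)=-1→OOX/XO./.XX
ply 5: OOX/XOX/..X is terminal -1 (O); from .OX/.../..X depth 6

value(.OX/.../..X, O) = -1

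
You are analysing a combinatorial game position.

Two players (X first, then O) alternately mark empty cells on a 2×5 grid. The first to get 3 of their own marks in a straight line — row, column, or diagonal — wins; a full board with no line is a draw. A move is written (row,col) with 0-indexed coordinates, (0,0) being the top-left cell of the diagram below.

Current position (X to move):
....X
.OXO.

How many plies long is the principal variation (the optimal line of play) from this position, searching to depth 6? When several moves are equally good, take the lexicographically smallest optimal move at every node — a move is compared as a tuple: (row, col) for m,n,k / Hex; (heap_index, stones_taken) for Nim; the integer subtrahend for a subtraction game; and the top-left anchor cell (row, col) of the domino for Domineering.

[....X/.OXO.] X move#1: (0,0):+0/X...X/.OXO.*, (0,1):+0/.X..X/.OXO., (0,2):+0/..X.X/.OXO., (0,3):+0/...XX/.OXO., (1,0):+0/....X/XOXO., (1,4):+0/....X/.OXOX
[X...X/.OXO.] O move#2: (0,1):+0/XO..X/.OXO.*, (0,2):+0/X.O.X/.OXO., (0,3):+0/X..OX/.OXO., (1,0):-1/X...X/OOXO., (1,4):-1/X...X/.OXOO
[XO..X/.OXO.] X move#3: (0,2):+0/XOX.X/.OXO.*, (0,3):+0/XO.XX/.OXO., (1,0):+0/XO..X/XOXO., (1,4):+0/XO..X/.OXOX
[XOX.X/.OXO.] O move#4: (0,3):+0/XOXOX/.OXO.*, (1,0):-1/XOX.X/OOXO., (1,4):-1/XOX.X/.OXOO
[XOXOX/.OXO.] X move#5: (1,0):+0/XOXOX/XOXO.*, (1,4):+0/XOXOX/.OXOX
[XOXOX/XOXO.] O move#6: (1,4):+0/XOXOX/XOXOO*
[XOXOX/XOXOO] end (terminal +0, X#7); searched ....X/.OXO. to 6

PV length from [....X/.OXO.]: 6 plies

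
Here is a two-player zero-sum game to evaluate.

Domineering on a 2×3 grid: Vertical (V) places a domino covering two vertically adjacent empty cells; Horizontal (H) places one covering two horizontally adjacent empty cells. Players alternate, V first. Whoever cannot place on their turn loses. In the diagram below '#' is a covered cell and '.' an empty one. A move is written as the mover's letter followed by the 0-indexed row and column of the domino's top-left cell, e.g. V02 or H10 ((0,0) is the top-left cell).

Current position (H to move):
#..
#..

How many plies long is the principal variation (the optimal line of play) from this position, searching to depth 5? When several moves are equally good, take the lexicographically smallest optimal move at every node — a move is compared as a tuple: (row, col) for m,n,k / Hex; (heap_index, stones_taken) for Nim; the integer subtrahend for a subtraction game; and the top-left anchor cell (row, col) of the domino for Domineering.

[#../#..] H move#1: H01:+1/###/#..*, H11:+1/#../###
[###/#..] end (terminal -1, V#2); searched #../#.. to 5

PV length from [#../#..]: 1 ply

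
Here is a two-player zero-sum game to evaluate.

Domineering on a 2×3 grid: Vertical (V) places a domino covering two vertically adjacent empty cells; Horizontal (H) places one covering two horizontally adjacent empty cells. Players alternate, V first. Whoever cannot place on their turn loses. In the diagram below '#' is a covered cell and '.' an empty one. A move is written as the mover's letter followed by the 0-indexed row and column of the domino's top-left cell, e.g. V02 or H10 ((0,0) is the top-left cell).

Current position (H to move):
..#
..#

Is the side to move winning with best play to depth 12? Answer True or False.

H winning at [..#/..#]: True

ply 1, H at ..#/..# | H00=+1→###/..#*; H10=+1→..#/###
ply 2: ###/..# is terminal -1 (V); from ..#/..# depth 12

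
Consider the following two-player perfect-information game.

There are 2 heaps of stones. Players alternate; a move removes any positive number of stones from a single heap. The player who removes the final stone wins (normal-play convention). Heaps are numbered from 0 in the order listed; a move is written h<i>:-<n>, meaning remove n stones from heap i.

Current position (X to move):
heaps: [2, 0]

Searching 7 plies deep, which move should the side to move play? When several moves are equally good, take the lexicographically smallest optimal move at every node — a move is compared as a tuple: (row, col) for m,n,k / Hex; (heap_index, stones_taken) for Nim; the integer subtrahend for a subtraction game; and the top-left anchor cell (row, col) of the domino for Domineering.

p1 X@[(2,0)]: h0:-1[(1,0)]-1 h0:-2[(0,0)]+1*
p2 O@[(0,0)] terminal -1; root [(2,0)] d7

X's best at [(2,0)]: h0:-2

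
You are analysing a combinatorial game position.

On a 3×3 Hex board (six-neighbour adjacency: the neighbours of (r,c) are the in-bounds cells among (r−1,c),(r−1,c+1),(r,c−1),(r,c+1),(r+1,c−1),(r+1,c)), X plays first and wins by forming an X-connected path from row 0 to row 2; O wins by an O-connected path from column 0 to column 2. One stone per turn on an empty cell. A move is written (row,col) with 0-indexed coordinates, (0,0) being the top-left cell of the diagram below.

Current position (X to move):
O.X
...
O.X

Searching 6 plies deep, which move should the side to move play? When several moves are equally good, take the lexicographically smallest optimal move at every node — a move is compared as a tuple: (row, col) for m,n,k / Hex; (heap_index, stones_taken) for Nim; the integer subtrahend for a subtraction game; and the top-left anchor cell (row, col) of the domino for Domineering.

[O.X/.../O.X] X move#1: (0,1):-1/OXX/.../O.X, (1,0):-1/O.X/X../O.X, (1,1):+1/O.X/.X./O.X*, (1,2):+1/O.X/..X/O.X, (2,1):+1/O.X/.../OXX
[O.X/.X./O.X] O move#2: (0,1):-1/OOX/.X./O.X*, (1,0):-1/O.X/OX./O.X, (1,2):-1/O.X/.XO/O.X, (2,1):-1/O.X/.X./OOX
[OOX/.X./O.X] X move#3: (1,0):+1/OOX/XX./O.X*, (1,2):+1/OOX/.XX/O.X, (2,1):+1/OOX/.X./OXX
[OOX/XX./O.X] O move#4: (1,2):-1/OOX/XXO/O.X*, (2,1):-1/OOX/XX./OOX
[OOX/XXO/O.X] X move#5: (2,1):+1/OOX/XXO/OXX*
[OOX/XXO/OXX] end (terminal -1, O#6); searched O.X/.../O.X to 6

X's best at [O.X/.../O.X]: (1,1)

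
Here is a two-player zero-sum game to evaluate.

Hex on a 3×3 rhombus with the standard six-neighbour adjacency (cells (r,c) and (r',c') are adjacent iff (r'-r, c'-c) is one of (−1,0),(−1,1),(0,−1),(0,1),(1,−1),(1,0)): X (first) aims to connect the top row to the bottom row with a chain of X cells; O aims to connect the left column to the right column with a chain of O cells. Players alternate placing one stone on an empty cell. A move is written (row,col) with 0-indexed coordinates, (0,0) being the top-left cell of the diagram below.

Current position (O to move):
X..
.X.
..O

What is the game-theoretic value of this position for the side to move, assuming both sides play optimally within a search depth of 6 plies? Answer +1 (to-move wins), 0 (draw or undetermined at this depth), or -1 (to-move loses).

value(X../.X./..O, O) = -1

p1 O@[X../.X./..O]: (0,1)[XO./.X./..O]-1* (0,2)[X.O/.X./..O]-1 (1,0)[X../OX./..O]-1 (1,2)[X../.XO/..O]-1 (2,0)[X../.X./O.O]-1 (2,1)[X../.X./.OO]-1
p2 X@[XO./.X./..O]: (0,2)[XOX/.X./..O]+1* (1,0)[XO./XX./..O]+1 (1,2)[XO./.XX/..O]+1 (2,0)[XO./.X./X.O]+1 (2,1)[XO./.X./.XO]+1
p3 O@[XOX/.X./..O]: (1,0)[XOX/OX./..O]-1* (1,2)[XOX/.XO/..O]-1 (2,0)[XOX/.X./O.O]-1 (2,1)[XOX/.X./.OO]-1
p4 X@[XOX/OX./..O]: (1,2)[XOX/OXX/..O]+1* (2,0)[XOX/OX./X.O]+1 (2,1)[XOX/OX./.XO]+1
p5 O@[XOX/OXX/..O]: (2,0)[XOX/OXX/O.O]-1* (2,1)[XOX/OXX/.OO]-1
p6 X@[XOX/OXX/O.O]: (2,1)[XOX/OXX/OXO]+1*
p7 O@[XOX/OXX/OXO] terminal -1; root [X../.X./..O] d6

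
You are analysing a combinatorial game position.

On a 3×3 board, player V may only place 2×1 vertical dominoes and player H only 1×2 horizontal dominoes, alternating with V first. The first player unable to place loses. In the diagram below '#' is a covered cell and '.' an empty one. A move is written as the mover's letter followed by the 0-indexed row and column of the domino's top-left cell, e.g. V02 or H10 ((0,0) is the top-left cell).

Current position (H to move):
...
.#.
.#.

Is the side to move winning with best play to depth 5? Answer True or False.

H winning at [.../.#./.#.]: False

ply 1, H at .../.#./.#. | H00=-1→##./.#./.#.*; H01=-1→.##/.#./.#.
ply 2, V at ##./.#./.#. | V02=+1→###/.##/.#.*; V10=+1→##./##./##.; V12=+1→##./.##/.##
ply 3: ###/.##/.#. is terminal -1 (H); from .../.#./.#. depth 5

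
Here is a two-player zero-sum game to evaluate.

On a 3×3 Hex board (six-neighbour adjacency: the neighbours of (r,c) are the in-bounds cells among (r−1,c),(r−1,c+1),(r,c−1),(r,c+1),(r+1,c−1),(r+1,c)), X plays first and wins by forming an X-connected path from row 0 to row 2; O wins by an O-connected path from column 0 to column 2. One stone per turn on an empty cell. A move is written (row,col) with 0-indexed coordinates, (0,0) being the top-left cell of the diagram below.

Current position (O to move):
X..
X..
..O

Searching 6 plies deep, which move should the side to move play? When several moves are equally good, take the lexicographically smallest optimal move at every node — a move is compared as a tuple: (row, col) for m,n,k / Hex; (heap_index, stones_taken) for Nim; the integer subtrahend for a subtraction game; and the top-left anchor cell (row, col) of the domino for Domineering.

O's best at [X../X../..O]: (2,0)

[X../X../..O] O move#1: (0,1):-1/XO./X../..O, (0,2):-1/X.O/X../..O, (1,1):-1/X../XO./..O, (1,2):-1/X../X.O/..O, (2,0):+1/X../X../O.O*, (2,1):-1/X../X../.OO
[X../X../O.O] X move#2: (0,1):-1/XX./X../O.O*, (0,2):-1/X.X/X../O.O, (1,1):-1/X../XX./O.O, (1,2):-1/X../X.X/O.O, (2,1):-1/X../X../OXO
[XX./X../O.O] O move#3: (0,2):+1/XXO/X../O.O*, (1,1):+1/XX./XO./O.O, (1,2):+1/XX./X.O/O.O, (2,1):+1/XX./X../OOO
[XXO/X../O.O] X move#4: (1,1):-1/XXO/XX./O.O*, (1,2):-1/XXO/X.X/O.O, (2,1):-1/XXO/X../OXO
[XXO/XX./O.O] O move#5: (1,2):-1/XXO/XXO/O.O, (2,1):+1/XXO/XX./OOO*
[XXO/XX./OOO] end (terminal -1, X#6); searched X../X../..O to 6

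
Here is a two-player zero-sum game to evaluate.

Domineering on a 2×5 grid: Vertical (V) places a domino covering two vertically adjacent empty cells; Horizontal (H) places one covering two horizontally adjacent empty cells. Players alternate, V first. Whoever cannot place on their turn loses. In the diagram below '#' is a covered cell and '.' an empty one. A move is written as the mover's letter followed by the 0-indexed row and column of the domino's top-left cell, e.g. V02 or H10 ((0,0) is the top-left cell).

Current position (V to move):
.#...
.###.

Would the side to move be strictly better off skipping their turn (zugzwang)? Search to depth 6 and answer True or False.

zugzwang(.#.../.###., V) = False

ply 1, V at .#.../.###. | V00=-1→##.../####.; V04=+1→.#..#/.####*
ply 2, H at .#..#/.#### | H02=-1→.####/.####*
ply 3, V at .####/.#### | V00=+1→#####/#####*
ply 4: #####/##### is terminal -1 (H); from .#.../.###. depth 6
suppose V passes — search the same position with H to move:
pass> ply 1, H at .#.../.###. | H02=-1→.###./.###.*; H03=-1→.#.##/.###.
pass> ply 2, V at .###./.###. | V00=+1→####./####.*; V04=+1→.####/.####
pass> ply 3: ####./####. is terminal -1 (H); from .#.../.###. depth 6
for V: play +1, pass +1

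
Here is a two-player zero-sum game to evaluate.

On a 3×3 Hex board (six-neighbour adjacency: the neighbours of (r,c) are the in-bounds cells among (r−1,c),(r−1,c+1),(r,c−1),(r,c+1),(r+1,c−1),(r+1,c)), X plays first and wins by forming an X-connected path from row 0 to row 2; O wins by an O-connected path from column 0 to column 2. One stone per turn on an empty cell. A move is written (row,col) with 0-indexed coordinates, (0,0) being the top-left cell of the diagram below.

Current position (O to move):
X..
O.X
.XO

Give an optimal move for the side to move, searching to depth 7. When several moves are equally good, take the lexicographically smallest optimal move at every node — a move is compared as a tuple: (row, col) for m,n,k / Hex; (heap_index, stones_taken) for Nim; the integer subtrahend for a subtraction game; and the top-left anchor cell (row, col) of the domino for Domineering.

O's best at [X../O.X/.XO]: (0,2)

[X../O.X/.XO] O move#1: (0,1):-1/XO./O.X/.XO, (0,2):+1/X.O/O.X/.XO*, (1,1):-1/X../OOX/.XO, (2,0):-1/X../O.X/OXO
[X.O/O.X/.XO] X move#2: (0,1):-1/XXO/O.X/.XO*, (1,1):-1/X.O/OXX/.XO, (2,0):-1/X.O/O.X/XXO
[XXO/O.X/.XO] O move#3: (1,1):+1/XXO/OOX/.XO*, (2,0):-1/XXO/O.X/OXO
[XXO/OOX/.XO] end (terminal -1, X#4); searched X../O.X/.XO to 7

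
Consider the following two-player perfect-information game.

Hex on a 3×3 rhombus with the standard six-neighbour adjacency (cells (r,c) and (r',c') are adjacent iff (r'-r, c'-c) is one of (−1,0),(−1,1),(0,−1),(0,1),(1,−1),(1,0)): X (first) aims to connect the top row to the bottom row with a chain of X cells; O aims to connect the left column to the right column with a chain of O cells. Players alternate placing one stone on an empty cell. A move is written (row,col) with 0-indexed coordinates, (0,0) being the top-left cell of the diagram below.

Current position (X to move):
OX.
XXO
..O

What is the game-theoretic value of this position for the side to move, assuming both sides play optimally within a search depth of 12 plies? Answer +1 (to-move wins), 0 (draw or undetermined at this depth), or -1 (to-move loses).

value(OX./XXO/..O, X) = +1

[OX./XXO/..O] X move#1: (0,2):+1/OXX/XXO/..O*, (2,0):+1/OX./XXO/X.O, (2,1):+1/OX./XXO/.XO
[OXX/XXO/..O] O move#2: (2,0):-1/OXX/XXO/O.O*, (2,1):-1/OXX/XXO/.OO
[OXX/XXO/O.O] X move#3: (2,1):+1/OXX/XXO/OXO*
[OXX/XXO/OXO] end (terminal -1, O#4); searched OX./XXO/..O to 12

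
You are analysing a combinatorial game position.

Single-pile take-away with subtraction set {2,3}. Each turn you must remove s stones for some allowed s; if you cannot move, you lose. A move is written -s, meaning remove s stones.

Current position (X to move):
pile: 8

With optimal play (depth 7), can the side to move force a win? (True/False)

X winning at [8]: True

ply 1, X at 8 | -2=+1→6*; -3=+1→5
ply 2, O at 6 | -2=-1→4*; -3=-1→3
ply 3, X at 4 | -2=-1→2; -3=+1→1*
ply 4: 1 is terminal -1 (O); from 8 depth 7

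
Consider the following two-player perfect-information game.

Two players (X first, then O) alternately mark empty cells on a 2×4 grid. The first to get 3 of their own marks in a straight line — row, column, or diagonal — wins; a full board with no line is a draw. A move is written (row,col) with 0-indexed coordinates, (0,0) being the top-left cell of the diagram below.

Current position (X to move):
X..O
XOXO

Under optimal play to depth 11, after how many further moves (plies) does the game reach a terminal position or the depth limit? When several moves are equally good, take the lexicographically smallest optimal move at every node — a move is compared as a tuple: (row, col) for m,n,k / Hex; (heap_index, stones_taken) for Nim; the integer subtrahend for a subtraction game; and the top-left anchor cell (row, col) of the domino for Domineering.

[X..O/XOXO] X move#1: (0,1):+0/XX.O/XOXO*, (0,2):+0/X.XO/XOXO
[XX.O/XOXO] O move#2: (0,2):+0/XXOO/XOXO*
[XXOO/XOXO] end (terminal +0, X#3); searched X..O/XOXO to 11

PV length from [X..O/XOXO]: 2 plies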